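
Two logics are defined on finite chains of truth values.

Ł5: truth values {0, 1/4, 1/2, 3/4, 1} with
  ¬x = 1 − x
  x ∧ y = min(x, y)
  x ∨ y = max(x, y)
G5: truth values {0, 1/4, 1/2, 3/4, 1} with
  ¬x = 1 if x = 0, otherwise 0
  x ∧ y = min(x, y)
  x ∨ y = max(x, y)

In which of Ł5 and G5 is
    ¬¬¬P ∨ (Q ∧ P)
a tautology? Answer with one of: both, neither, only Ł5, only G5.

In Ł5: at P = 1/4, Q = 0 the value is 3/4 — not a tautology.
In G5: at P = 1/4, Q = 0 the value is 0 — not a tautology.

neither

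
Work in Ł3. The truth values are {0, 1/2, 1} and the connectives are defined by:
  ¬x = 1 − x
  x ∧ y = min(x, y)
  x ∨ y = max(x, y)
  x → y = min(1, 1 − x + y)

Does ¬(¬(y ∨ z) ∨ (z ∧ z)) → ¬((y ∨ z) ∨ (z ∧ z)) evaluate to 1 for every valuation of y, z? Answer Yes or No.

Counterexample: take y = 1, z = 0.
y ∨ z = 1 ∨ 0 = 1
¬(y ∨ z) = ¬1 = 0
z ∧ z = 0 ∧ 0 = 0
¬(y ∨ z) ∨ (z ∧ z) = 0 ∨ 0 = 0
¬(¬(y ∨ z) ∨ (z ∧ z)) = ¬0 = 1
y ∨ z = 1 ∨ 0 = 1
z ∧ z = 0 ∧ 0 = 0
(y ∨ z) ∨ (z ∧ z) = 1 ∨ 0 = 1
¬((y ∨ z) ∨ (z ∧ z)) = ¬1 = 0
¬(¬(y ∨ z) ∨ (z ∧ z)) → ¬((y ∨ z) ∨ (z ∧ z)) = 1 → 0 = 0
This gives 0 ≠ 1.

No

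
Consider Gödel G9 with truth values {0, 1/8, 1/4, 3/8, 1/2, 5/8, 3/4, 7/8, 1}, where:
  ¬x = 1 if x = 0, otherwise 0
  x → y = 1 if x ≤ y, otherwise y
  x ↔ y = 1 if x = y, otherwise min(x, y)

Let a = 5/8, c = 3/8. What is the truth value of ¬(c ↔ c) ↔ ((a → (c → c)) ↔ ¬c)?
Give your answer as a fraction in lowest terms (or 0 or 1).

1

c ↔ c = 3/8 ↔ 3/8 = 1
¬(c ↔ c) = ¬1 = 0
c → c = 3/8 → 3/8 = 1
a → (c → c) = 5/8 → 1 = 1
¬c = ¬3/8 = 0
(a → (c → c)) ↔ ¬c = 1 ↔ 0 = 0
¬(c ↔ c) ↔ ((a → (c → c)) ↔ ¬c) = 0 ↔ 0 = 1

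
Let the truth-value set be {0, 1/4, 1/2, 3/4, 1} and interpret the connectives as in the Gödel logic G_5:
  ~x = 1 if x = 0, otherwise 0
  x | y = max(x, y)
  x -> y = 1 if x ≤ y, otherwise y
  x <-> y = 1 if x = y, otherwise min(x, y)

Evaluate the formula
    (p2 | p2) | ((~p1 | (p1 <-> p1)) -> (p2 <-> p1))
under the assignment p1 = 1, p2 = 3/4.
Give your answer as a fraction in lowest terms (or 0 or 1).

p2 | p2 = 3/4 | 3/4 = 3/4
~p1 = ~1 = 0
p1 <-> p1 = 1 <-> 1 = 1
~p1 | (p1 <-> p1) = 0 | 1 = 1
p2 <-> p1 = 3/4 <-> 1 = 3/4
(~p1 | (p1 <-> p1)) -> (p2 <-> p1) = 1 -> 3/4 = 3/4
(p2 | p2) | ((~p1 | (p1 <-> p1)) -> (p2 <-> p1)) = 3/4 | 3/4 = 3/4

3/4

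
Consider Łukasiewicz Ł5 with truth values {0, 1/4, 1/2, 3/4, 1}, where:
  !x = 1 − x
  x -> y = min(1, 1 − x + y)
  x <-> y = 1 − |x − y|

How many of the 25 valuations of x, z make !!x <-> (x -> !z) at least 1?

value 1: 3 assignments (counts)
value 3/4: 5 assignments
value 1/2: 6 assignments
value 1/4: 5 assignments
value 0: 6 assignments
So 3 of the 25 assignments meet the threshold.

3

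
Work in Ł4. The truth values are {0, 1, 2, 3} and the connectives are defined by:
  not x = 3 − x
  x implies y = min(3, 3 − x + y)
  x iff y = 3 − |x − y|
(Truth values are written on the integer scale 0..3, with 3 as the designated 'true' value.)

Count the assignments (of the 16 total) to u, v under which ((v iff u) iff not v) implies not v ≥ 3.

8

u = 0, v = 0 ↦ 3  ≥
u = 0, v = 1 ↦ 2  <
u = 0, v = 2 ↦ 1  <
u = 0, v = 3 ↦ 0  <
u = 1, v = 0 ↦ 3  ≥
u = 1, v = 1 ↦ 3  ≥
u = 1, v = 2 ↦ 2  <
u = 1, v = 3 ↦ 1  <
u = 2, v = 0 ↦ 3  ≥
u = 2, v = 1 ↦ 2  <
u = 2, v = 2 ↦ 3  ≥
u = 2, v = 3 ↦ 2  <
u = 3, v = 0 ↦ 3  ≥
u = 3, v = 1 ↦ 3  ≥
u = 3, v = 2 ↦ 2  <
u = 3, v = 3 ↦ 3  ≥
So 8 of the 16 assignments meet the threshold.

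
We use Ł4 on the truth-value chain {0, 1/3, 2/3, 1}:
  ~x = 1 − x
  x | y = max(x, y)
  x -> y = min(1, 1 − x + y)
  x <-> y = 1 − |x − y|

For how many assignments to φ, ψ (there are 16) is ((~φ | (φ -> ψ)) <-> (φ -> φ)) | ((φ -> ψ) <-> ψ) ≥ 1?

φ = 0, ψ = 0 ↦ 1  ≥
φ = 0, ψ = 1/3 ↦ 1  ≥
φ = 0, ψ = 2/3 ↦ 1  ≥
φ = 0, ψ = 1 ↦ 1  ≥
φ = 1/3, ψ = 0 ↦ 2/3  <
φ = 1/3, ψ = 1/3 ↦ 1  ≥
φ = 1/3, ψ = 2/3 ↦ 1  ≥
φ = 1/3, ψ = 1 ↦ 1  ≥
φ = 2/3, ψ = 0 ↦ 2/3  <
φ = 2/3, ψ = 1/3 ↦ 2/3  <
φ = 2/3, ψ = 2/3 ↦ 1  ≥
φ = 2/3, ψ = 1 ↦ 1  ≥
φ = 1, ψ = 0 ↦ 1  ≥
φ = 1, ψ = 1/3 ↦ 1  ≥
φ = 1, ψ = 2/3 ↦ 1  ≥
φ = 1, ψ = 1 ↦ 1  ≥
So 13 of the 16 assignments meet the threshold.

13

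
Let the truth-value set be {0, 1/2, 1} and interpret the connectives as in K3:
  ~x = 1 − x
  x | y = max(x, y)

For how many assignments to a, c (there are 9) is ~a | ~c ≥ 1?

a = 0, c = 0 ↦ 1  ≥
a = 0, c = 1/2 ↦ 1  ≥
a = 0, c = 1 ↦ 1  ≥
a = 1/2, c = 0 ↦ 1  ≥
a = 1/2, c = 1/2 ↦ 1/2  <
a = 1/2, c = 1 ↦ 1/2  <
a = 1, c = 0 ↦ 1  ≥
a = 1, c = 1/2 ↦ 1/2  <
a = 1, c = 1 ↦ 0  <
So 5 of the 9 assignments meet the threshold.

5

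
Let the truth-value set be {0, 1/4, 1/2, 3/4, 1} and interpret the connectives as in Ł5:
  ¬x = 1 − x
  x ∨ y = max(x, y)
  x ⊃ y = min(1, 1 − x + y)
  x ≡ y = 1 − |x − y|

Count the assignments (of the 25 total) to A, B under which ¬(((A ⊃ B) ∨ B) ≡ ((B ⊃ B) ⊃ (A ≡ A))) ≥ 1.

1

value 1: 1 assignment (counts)
value 3/4: 2 assignments
value 1/2: 3 assignments
value 1/4: 4 assignments
value 0: 15 assignments
So 1 of the 25 assignments meets the threshold.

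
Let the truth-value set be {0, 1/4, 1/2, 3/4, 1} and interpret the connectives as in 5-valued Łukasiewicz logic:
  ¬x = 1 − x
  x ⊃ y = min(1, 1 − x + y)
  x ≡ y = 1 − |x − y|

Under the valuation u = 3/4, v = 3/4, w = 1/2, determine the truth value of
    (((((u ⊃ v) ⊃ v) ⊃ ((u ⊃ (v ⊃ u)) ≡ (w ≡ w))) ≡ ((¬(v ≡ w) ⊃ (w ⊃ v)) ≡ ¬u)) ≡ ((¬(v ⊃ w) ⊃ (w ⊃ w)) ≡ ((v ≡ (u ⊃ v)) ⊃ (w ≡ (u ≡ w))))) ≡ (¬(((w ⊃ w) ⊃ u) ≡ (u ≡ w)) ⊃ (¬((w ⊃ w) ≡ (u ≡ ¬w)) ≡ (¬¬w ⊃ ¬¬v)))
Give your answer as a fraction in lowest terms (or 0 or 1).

1/4

u ⊃ v = 3/4 ⊃ 3/4 = 1
(u ⊃ v) ⊃ v = 1 ⊃ 3/4 = 3/4
v ⊃ u = 3/4 ⊃ 3/4 = 1
u ⊃ (v ⊃ u) = 3/4 ⊃ 1 = 1
w ≡ w = 1/2 ≡ 1/2 = 1
(u ⊃ (v ⊃ u)) ≡ (w ≡ w) = 1 ≡ 1 = 1
((u ⊃ v) ⊃ v) ⊃ ((u ⊃ (v ⊃ u)) ≡ (w ≡ w)) = 3/4 ⊃ 1 = 1
v ≡ w = 3/4 ≡ 1/2 = 3/4
¬(v ≡ w) = ¬3/4 = 1/4
w ⊃ v = 1/2 ⊃ 3/4 = 1
¬(v ≡ w) ⊃ (w ⊃ v) = 1/4 ⊃ 1 = 1
¬u = ¬3/4 = 1/4
(¬(v ≡ w) ⊃ (w ⊃ v)) ≡ ¬u = 1 ≡ 1/4 = 1/4
(((u ⊃ v) ⊃ v) ⊃ ((u ⊃ (v ⊃ u)) ≡ (w ≡ w))) ≡ ((¬(v ≡ w) ⊃ (w ⊃ v)) ≡ ¬u) = 1 ≡ 1/4 = 1/4
v ⊃ w = 3/4 ⊃ 1/2 = 3/4
¬(v ⊃ w) = ¬3/4 = 1/4
w ⊃ w = 1/2 ⊃ 1/2 = 1
¬(v ⊃ w) ⊃ (w ⊃ w) = 1/4 ⊃ 1 = 1
u ⊃ v = 3/4 ⊃ 3/4 = 1
v ≡ (u ⊃ v) = 3/4 ≡ 1 = 3/4
u ≡ w = 3/4 ≡ 1/2 = 3/4
w ≡ (u ≡ w) = 1/2 ≡ 3/4 = 3/4
(v ≡ (u ⊃ v)) ⊃ (w ≡ (u ≡ w)) = 3/4 ⊃ 3/4 = 1
(¬(v ⊃ w) ⊃ (w ⊃ w)) ≡ ((v ≡ (u ⊃ v)) ⊃ (w ≡ (u ≡ w))) = 1 ≡ 1 = 1
((((u ⊃ v) ⊃ v) ⊃ ((u ⊃ (v ⊃ u)) ≡ (w ≡ w))) ≡ ((¬(v ≡ w) ⊃ (w ⊃ v)) ≡ ¬u)) ≡ ((¬(v ⊃ w) ⊃ (w ⊃ w)) ≡ ((v ≡ (u ⊃ v)) ⊃ (w ≡ (u ≡ w)))) = 1/4 ≡ 1 = 1/4
w ⊃ w = 1/2 ⊃ 1/2 = 1
(w ⊃ w) ⊃ u = 1 ⊃ 3/4 = 3/4
u ≡ w = 3/4 ≡ 1/2 = 3/4
((w ⊃ w) ⊃ u) ≡ (u ≡ w) = 3/4 ≡ 3/4 = 1
¬(((w ⊃ w) ⊃ u) ≡ (u ≡ w)) = ¬1 = 0
w ⊃ w = 1/2 ⊃ 1/2 = 1
¬w = ¬1/2 = 1/2
u ≡ ¬w = 3/4 ≡ 1/2 = 3/4
(w ⊃ w) ≡ (u ≡ ¬w) = 1 ≡ 3/4 = 3/4
¬((w ⊃ w) ≡ (u ≡ ¬w)) = ¬3/4 = 1/4
¬w = ¬1/2 = 1/2
¬¬w = ¬1/2 = 1/2
¬v = ¬3/4 = 1/4
¬¬v = ¬1/4 = 3/4
¬¬w ⊃ ¬¬v = 1/2 ⊃ 3/4 = 1
¬((w ⊃ w) ≡ (u ≡ ¬w)) ≡ (¬¬w ⊃ ¬¬v) = 1/4 ≡ 1 = 1/4
¬(((w ⊃ w) ⊃ u) ≡ (u ≡ w)) ⊃ (¬((w ⊃ w) ≡ (u ≡ ¬w)) ≡ (¬¬w ⊃ ¬¬v)) = 0 ⊃ 1/4 = 1
(((((u ⊃ v) ⊃ v) ⊃ ((u ⊃ (v ⊃ u)) ≡ (w ≡ w))) ≡ ((¬(v ≡ w) ⊃ (w ⊃ v)) ≡ ¬u)) ≡ ((¬(v ⊃ w) ⊃ (w ⊃ w)) ≡ ((v ≡ (u ⊃ v)) ⊃ (w ≡ (u ≡ w))))) ≡ (¬(((w ⊃ w) ⊃ u) ≡ (u ≡ w)) ⊃ (¬((w ⊃ w) ≡ (u ≡ ¬w)) ≡ (¬¬w ⊃ ¬¬v))) = 1/4 ≡ 1 = 1/4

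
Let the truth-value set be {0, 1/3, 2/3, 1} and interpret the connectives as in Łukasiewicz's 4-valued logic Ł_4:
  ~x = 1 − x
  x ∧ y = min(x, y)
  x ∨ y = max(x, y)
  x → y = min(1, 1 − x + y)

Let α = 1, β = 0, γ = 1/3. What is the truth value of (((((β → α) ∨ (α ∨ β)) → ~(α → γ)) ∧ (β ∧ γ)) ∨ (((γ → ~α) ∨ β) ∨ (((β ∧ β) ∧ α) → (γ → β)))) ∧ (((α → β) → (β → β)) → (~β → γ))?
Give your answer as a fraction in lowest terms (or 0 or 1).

β → α = 0 → 1 = 1
α ∨ β = 1 ∨ 0 = 1
(β → α) ∨ (α ∨ β) = 1 ∨ 1 = 1
α → γ = 1 → 1/3 = 1/3
~(α → γ) = ~1/3 = 2/3
((β → α) ∨ (α ∨ β)) → ~(α → γ) = 1 → 2/3 = 2/3
β ∧ γ = 0 ∧ 1/3 = 0
(((β → α) ∨ (α ∨ β)) → ~(α → γ)) ∧ (β ∧ γ) = 2/3 ∧ 0 = 0
~α = ~1 = 0
γ → ~α = 1/3 → 0 = 2/3
(γ → ~α) ∨ β = 2/3 ∨ 0 = 2/3
β ∧ β = 0 ∧ 0 = 0
(β ∧ β) ∧ α = 0 ∧ 1 = 0
γ → β = 1/3 → 0 = 2/3
((β ∧ β) ∧ α) → (γ → β) = 0 → 2/3 = 1
((γ → ~α) ∨ β) ∨ (((β ∧ β) ∧ α) → (γ → β)) = 2/3 ∨ 1 = 1
((((β → α) ∨ (α ∨ β)) → ~(α → γ)) ∧ (β ∧ γ)) ∨ (((γ → ~α) ∨ β) ∨ (((β ∧ β) ∧ α) → (γ → β))) = 0 ∨ 1 = 1
α → β = 1 → 0 = 0
β → β = 0 → 0 = 1
(α → β) → (β → β) = 0 → 1 = 1
~β = ~0 = 1
~β → γ = 1 → 1/3 = 1/3
((α → β) → (β → β)) → (~β → γ) = 1 → 1/3 = 1/3
(((((β → α) ∨ (α ∨ β)) → ~(α → γ)) ∧ (β ∧ γ)) ∨ (((γ → ~α) ∨ β) ∨ (((β ∧ β) ∧ α) → (γ → β)))) ∧ (((α → β) → (β → β)) → (~β → γ)) = 1 ∧ 1/3 = 1/3

1/3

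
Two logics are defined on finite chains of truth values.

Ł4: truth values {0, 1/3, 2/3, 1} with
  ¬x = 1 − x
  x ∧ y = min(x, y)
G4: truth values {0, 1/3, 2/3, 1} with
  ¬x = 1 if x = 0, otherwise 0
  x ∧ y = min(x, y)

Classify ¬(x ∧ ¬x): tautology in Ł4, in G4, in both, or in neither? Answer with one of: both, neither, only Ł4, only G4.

only G4

In Ł4: at x = 1/3 the value is 2/3 — not a tautology.
In G4: every assignment gives 1 — tautology.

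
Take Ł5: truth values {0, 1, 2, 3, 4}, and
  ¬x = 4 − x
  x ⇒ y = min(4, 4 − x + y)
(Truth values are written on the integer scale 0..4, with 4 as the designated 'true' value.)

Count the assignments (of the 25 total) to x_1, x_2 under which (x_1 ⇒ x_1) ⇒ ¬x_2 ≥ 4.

5

value 4: 5 assignments (counts)
value 3: 5 assignments
value 2: 5 assignments
value 1: 5 assignments
value 0: 5 assignments
So 5 of the 25 assignments meet the threshold.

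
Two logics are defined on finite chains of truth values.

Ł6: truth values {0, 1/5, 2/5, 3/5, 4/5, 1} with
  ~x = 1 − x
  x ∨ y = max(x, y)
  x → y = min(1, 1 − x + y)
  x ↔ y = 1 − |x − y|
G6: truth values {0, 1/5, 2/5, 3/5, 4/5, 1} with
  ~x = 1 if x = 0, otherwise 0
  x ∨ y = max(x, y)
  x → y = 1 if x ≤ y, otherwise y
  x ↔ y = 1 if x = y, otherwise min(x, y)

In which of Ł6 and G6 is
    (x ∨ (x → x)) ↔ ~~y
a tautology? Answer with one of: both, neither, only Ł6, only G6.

neither

In Ł6: at x = 0, y = 0 the value is 0 — not a tautology.
In G6: at x = 0, y = 0 the value is 0 — not a tautology.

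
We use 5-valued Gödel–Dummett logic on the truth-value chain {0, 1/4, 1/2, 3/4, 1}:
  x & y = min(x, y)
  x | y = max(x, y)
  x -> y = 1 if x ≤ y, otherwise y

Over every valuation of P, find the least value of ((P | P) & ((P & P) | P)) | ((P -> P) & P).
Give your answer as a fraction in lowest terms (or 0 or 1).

Take P = 0:
P | P = 0 | 0 = 0
P & P = 0 & 0 = 0
(P & P) | P = 0 | 0 = 0
(P | P) & ((P & P) | P) = 0 & 0 = 0
P -> P = 0 -> 0 = 1
(P -> P) & P = 1 & 0 = 0
((P | P) & ((P & P) | P)) | ((P -> P) & P) = 0 | 0 = 0
No assignment yields a value below 0, so this is the minimum.

0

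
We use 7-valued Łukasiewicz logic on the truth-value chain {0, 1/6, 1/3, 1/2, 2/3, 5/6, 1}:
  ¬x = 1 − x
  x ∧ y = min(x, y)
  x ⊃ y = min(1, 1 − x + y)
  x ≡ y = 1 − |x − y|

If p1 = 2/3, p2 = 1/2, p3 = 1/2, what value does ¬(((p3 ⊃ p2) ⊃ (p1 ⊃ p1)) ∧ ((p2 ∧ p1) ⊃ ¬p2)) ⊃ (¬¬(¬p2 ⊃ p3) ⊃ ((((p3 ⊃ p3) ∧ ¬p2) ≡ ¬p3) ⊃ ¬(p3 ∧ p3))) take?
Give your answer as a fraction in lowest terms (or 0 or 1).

p3 ⊃ p2 = 1/2 ⊃ 1/2 = 1
p1 ⊃ p1 = 2/3 ⊃ 2/3 = 1
(p3 ⊃ p2) ⊃ (p1 ⊃ p1) = 1 ⊃ 1 = 1
p2 ∧ p1 = 1/2 ∧ 2/3 = 1/2
¬p2 = ¬1/2 = 1/2
(p2 ∧ p1) ⊃ ¬p2 = 1/2 ⊃ 1/2 = 1
((p3 ⊃ p2) ⊃ (p1 ⊃ p1)) ∧ ((p2 ∧ p1) ⊃ ¬p2) = 1 ∧ 1 = 1
¬(((p3 ⊃ p2) ⊃ (p1 ⊃ p1)) ∧ ((p2 ∧ p1) ⊃ ¬p2)) = ¬1 = 0
¬p2 = ¬1/2 = 1/2
¬p2 ⊃ p3 = 1/2 ⊃ 1/2 = 1
¬(¬p2 ⊃ p3) = ¬1 = 0
¬¬(¬p2 ⊃ p3) = ¬0 = 1
p3 ⊃ p3 = 1/2 ⊃ 1/2 = 1
¬p2 = ¬1/2 = 1/2
(p3 ⊃ p3) ∧ ¬p2 = 1 ∧ 1/2 = 1/2
¬p3 = ¬1/2 = 1/2
((p3 ⊃ p3) ∧ ¬p2) ≡ ¬p3 = 1/2 ≡ 1/2 = 1
p3 ∧ p3 = 1/2 ∧ 1/2 = 1/2
¬(p3 ∧ p3) = ¬1/2 = 1/2
(((p3 ⊃ p3) ∧ ¬p2) ≡ ¬p3) ⊃ ¬(p3 ∧ p3) = 1 ⊃ 1/2 = 1/2
¬¬(¬p2 ⊃ p3) ⊃ ((((p3 ⊃ p3) ∧ ¬p2) ≡ ¬p3) ⊃ ¬(p3 ∧ p3)) = 1 ⊃ 1/2 = 1/2
¬(((p3 ⊃ p2) ⊃ (p1 ⊃ p1)) ∧ ((p2 ∧ p1) ⊃ ¬p2)) ⊃ (¬¬(¬p2 ⊃ p3) ⊃ ((((p3 ⊃ p3) ∧ ¬p2) ≡ ¬p3) ⊃ ¬(p3 ∧ p3))) = 0 ⊃ 1/2 = 1

1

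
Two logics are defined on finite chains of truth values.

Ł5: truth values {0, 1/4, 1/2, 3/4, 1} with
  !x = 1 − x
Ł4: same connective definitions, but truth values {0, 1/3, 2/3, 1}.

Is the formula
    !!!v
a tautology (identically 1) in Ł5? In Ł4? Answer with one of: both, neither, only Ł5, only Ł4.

neither

In Ł5: at v = 1/4 the value is 3/4 — not a tautology.
In Ł4: at v = 1/3 the value is 2/3 — not a tautology.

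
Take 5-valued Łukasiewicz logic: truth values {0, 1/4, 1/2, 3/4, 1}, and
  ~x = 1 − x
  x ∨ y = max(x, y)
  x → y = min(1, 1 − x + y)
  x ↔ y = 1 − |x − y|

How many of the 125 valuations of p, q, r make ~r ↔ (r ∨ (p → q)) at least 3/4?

51

value 1: 25 assignments (counts)
value 3/4: 26 assignments (counts)
value 1/2: 31 assignments
value 1/4: 17 assignments
value 0: 26 assignments
So 51 of the 125 assignments meet the threshold.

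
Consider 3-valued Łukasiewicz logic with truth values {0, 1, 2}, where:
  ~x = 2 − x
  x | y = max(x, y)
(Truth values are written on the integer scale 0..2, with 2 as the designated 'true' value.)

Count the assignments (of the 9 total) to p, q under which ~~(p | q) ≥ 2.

p = 0, q = 0 ↦ 0  <
p = 0, q = 1 ↦ 1  <
p = 0, q = 2 ↦ 2  ≥
p = 1, q = 0 ↦ 1  <
p = 1, q = 1 ↦ 1  <
p = 1, q = 2 ↦ 2  ≥
p = 2, q = 0 ↦ 2  ≥
p = 2, q = 1 ↦ 2  ≥
p = 2, q = 2 ↦ 2  ≥
So 5 of the 9 assignments meet the threshold.

5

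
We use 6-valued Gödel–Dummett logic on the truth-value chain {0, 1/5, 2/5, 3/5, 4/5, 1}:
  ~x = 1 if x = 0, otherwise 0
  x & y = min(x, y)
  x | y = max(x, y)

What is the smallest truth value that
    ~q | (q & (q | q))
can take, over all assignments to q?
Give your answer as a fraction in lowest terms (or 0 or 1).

Take q = 1/5:
~q = ~1/5 = 0
q | q = 1/5 | 1/5 = 1/5
q & (q | q) = 1/5 & 1/5 = 1/5
~q | (q & (q | q)) = 0 | 1/5 = 1/5
No assignment yields a value below 1/5, so this is the minimum.

1/5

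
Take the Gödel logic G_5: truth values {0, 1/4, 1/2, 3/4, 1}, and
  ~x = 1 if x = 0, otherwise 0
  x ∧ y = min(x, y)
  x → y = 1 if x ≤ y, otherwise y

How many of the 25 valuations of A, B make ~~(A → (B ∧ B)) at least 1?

value 1: 21 assignments (counts)
value 0: 4 assignments
So 21 of the 25 assignments meet the threshold.

21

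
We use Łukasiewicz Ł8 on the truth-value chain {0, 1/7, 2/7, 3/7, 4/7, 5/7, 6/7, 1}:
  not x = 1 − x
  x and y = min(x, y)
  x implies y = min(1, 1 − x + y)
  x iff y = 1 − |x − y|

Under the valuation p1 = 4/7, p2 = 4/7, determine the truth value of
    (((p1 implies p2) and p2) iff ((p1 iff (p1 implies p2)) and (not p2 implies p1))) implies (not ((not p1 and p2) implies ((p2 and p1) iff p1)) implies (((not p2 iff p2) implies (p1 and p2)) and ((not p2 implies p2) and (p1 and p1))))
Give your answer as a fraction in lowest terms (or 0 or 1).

p1 implies p2 = 4/7 implies 4/7 = 1
(p1 implies p2) and p2 = 1 and 4/7 = 4/7
p1 implies p2 = 4/7 implies 4/7 = 1
p1 iff (p1 implies p2) = 4/7 iff 1 = 4/7
not p2 = not 4/7 = 3/7
not p2 implies p1 = 3/7 implies 4/7 = 1
(p1 iff (p1 implies p2)) and (not p2 implies p1) = 4/7 and 1 = 4/7
((p1 implies p2) and p2) iff ((p1 iff (p1 implies p2)) and (not p2 implies p1)) = 4/7 iff 4/7 = 1
not p1 = not 4/7 = 3/7
not p1 and p2 = 3/7 and 4/7 = 3/7
p2 and p1 = 4/7 and 4/7 = 4/7
(p2 and p1) iff p1 = 4/7 iff 4/7 = 1
(not p1 and p2) implies ((p2 and p1) iff p1) = 3/7 implies 1 = 1
not ((not p1 and p2) implies ((p2 and p1) iff p1)) = not 1 = 0
not p2 = not 4/7 = 3/7
not p2 iff p2 = 3/7 iff 4/7 = 6/7
p1 and p2 = 4/7 and 4/7 = 4/7
(not p2 iff p2) implies (p1 and p2) = 6/7 implies 4/7 = 5/7
not p2 = not 4/7 = 3/7
not p2 implies p2 = 3/7 implies 4/7 = 1
p1 and p1 = 4/7 and 4/7 = 4/7
(not p2 implies p2) and (p1 and p1) = 1 and 4/7 = 4/7
((not p2 iff p2) implies (p1 and p2)) and ((not p2 implies p2) and (p1 and p1)) = 5/7 and 4/7 = 4/7
not ((not p1 and p2) implies ((p2 and p1) iff p1)) implies (((not p2 iff p2) implies (p1 and p2)) and ((not p2 implies p2) and (p1 and p1))) = 0 implies 4/7 = 1
(((p1 implies p2) and p2) iff ((p1 iff (p1 implies p2)) and (not p2 implies p1))) implies (not ((not p1 and p2) implies ((p2 and p1) iff p1)) implies (((not p2 iff p2) implies (p1 and p2)) and ((not p2 implies p2) and (p1 and p1)))) = 1 implies 1 = 1

1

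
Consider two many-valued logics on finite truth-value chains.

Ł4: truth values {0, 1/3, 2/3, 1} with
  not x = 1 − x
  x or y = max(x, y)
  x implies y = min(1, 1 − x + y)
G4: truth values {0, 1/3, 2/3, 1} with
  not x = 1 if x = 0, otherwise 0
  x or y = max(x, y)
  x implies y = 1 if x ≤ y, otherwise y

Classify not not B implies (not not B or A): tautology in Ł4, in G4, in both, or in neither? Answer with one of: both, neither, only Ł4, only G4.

In Ł4: every assignment gives 1 — tautology.
In G4: every assignment gives 1 — tautology.

both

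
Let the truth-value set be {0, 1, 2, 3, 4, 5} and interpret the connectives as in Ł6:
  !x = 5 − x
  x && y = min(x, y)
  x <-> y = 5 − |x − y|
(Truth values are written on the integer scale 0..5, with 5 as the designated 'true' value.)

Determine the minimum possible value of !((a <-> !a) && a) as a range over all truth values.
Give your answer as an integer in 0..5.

Take a = 3:
!a = !3 = 2
a <-> !a = 3 <-> 2 = 4
(a <-> !a) && a = 4 && 3 = 3
!((a <-> !a) && a) = !3 = 2
No assignment yields a value below 2, so this is the minimum.

2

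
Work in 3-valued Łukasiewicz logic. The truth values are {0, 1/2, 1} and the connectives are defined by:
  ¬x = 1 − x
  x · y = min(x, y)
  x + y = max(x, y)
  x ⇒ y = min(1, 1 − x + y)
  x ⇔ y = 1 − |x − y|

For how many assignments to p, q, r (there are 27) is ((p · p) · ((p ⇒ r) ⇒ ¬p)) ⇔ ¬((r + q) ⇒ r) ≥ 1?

13

value 1: 13 assignments (counts)
value 1/2: 12 assignments
value 0: 2 assignments
So 13 of the 27 assignments meet the threshold.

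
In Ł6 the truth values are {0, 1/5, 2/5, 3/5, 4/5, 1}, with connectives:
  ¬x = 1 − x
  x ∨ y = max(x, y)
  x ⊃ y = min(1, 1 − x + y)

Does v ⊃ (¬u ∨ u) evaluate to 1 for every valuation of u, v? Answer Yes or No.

No

Counterexample: take u = 1/5, v = 1.
¬u = ¬1/5 = 4/5
¬u ∨ u = 4/5 ∨ 1/5 = 4/5
v ⊃ (¬u ∨ u) = 1 ⊃ 4/5 = 4/5
This gives 4/5 ≠ 1.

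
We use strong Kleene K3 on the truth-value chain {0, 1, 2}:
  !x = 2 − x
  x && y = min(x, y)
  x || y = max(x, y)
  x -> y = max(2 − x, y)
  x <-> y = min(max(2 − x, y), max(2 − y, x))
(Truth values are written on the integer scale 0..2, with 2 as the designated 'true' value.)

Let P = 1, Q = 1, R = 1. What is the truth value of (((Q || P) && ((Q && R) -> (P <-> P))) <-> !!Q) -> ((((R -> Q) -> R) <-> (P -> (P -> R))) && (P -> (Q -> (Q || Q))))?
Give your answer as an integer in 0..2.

1

Q || P = 1 || 1 = 1
Q && R = 1 && 1 = 1
P <-> P = 1 <-> 1 = 1
(Q && R) -> (P <-> P) = 1 -> 1 = 1
(Q || P) && ((Q && R) -> (P <-> P)) = 1 && 1 = 1
!Q = !1 = 1
!!Q = !1 = 1
((Q || P) && ((Q && R) -> (P <-> P))) <-> !!Q = 1 <-> 1 = 1
R -> Q = 1 -> 1 = 1
(R -> Q) -> R = 1 -> 1 = 1
P -> R = 1 -> 1 = 1
P -> (P -> R) = 1 -> 1 = 1
((R -> Q) -> R) <-> (P -> (P -> R)) = 1 <-> 1 = 1
Q || Q = 1 || 1 = 1
Q -> (Q || Q) = 1 -> 1 = 1
P -> (Q -> (Q || Q)) = 1 -> 1 = 1
(((R -> Q) -> R) <-> (P -> (P -> R))) && (P -> (Q -> (Q || Q))) = 1 && 1 = 1
(((Q || P) && ((Q && R) -> (P <-> P))) <-> !!Q) -> ((((R -> Q) -> R) <-> (P -> (P -> R))) && (P -> (Q -> (Q || Q)))) = 1 -> 1 = 1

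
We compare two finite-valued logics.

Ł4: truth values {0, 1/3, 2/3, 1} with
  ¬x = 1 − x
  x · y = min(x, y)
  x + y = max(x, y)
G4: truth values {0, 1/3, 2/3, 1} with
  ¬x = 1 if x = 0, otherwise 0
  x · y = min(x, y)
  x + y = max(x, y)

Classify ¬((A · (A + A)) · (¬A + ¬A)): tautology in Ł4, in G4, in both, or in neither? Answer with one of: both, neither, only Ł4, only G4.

In Ł4: at A = 1/3 the value is 2/3 — not a tautology.
In G4: every assignment gives 1 — tautology.

only G4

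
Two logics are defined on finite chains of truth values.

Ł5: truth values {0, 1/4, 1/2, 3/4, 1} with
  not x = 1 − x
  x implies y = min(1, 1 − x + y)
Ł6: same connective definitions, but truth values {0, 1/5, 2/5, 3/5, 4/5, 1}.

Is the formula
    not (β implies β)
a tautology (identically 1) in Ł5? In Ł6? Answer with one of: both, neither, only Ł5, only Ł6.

neither

In Ł5: at β = 0 the value is 0 — not a tautology.
In Ł6: at β = 0 the value is 0 — not a tautology.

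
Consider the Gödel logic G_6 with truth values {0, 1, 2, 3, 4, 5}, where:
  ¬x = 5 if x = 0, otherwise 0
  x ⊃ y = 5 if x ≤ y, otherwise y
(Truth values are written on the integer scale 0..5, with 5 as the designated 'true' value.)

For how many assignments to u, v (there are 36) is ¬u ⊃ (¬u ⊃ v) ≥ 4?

32

value 5: 31 assignments (counts)
value 4: 1 assignment (counts)
value 3: 1 assignment
value 2: 1 assignment
value 1: 1 assignment
value 0: 1 assignment
So 32 of the 36 assignments meet the threshold.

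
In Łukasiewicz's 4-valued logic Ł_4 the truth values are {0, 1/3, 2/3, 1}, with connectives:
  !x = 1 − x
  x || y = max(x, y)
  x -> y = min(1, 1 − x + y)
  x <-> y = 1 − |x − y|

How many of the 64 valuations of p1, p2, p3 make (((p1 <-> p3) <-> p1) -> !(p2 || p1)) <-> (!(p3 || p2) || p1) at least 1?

15

value 1: 15 assignments (counts)
value 2/3: 28 assignments
value 1/3: 15 assignments
value 0: 6 assignments
So 15 of the 64 assignments meet the threshold.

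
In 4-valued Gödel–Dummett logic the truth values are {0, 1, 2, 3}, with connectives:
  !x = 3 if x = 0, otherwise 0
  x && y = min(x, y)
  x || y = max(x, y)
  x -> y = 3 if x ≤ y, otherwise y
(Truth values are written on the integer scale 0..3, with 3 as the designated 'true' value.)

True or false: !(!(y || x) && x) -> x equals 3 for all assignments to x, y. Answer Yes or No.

No

Counterexample: take x = 0, y = 0.
y || x = 0 || 0 = 0
!(y || x) = !0 = 3
!(y || x) && x = 3 && 0 = 0
!(!(y || x) && x) = !0 = 3
!(!(y || x) && x) -> x = 3 -> 0 = 0
This gives 0 ≠ 3.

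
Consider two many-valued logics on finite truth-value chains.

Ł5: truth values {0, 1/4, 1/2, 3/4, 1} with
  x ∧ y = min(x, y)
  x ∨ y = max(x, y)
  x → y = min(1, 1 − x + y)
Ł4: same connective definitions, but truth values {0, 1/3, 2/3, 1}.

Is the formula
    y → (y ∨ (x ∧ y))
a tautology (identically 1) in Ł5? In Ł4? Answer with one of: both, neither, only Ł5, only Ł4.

In Ł5: every assignment gives 1 — tautology.
In Ł4: every assignment gives 1 — tautology.

both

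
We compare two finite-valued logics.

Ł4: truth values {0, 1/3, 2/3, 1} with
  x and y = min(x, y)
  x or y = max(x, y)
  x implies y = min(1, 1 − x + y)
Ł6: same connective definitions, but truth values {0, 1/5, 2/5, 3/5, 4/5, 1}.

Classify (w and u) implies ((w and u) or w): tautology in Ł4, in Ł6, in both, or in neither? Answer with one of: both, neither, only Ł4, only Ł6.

In Ł4: every assignment gives 1 — tautology.
In Ł6: every assignment gives 1 — tautology.

both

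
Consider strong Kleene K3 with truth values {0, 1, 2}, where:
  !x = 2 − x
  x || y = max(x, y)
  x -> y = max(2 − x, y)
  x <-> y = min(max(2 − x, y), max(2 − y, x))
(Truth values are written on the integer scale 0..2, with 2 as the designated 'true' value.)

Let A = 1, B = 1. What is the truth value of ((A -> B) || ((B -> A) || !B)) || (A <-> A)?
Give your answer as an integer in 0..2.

1

A -> B = 1 -> 1 = 1
B -> A = 1 -> 1 = 1
!B = !1 = 1
(B -> A) || !B = 1 || 1 = 1
(A -> B) || ((B -> A) || !B) = 1 || 1 = 1
A <-> A = 1 <-> 1 = 1
((A -> B) || ((B -> A) || !B)) || (A <-> A) = 1 || 1 = 1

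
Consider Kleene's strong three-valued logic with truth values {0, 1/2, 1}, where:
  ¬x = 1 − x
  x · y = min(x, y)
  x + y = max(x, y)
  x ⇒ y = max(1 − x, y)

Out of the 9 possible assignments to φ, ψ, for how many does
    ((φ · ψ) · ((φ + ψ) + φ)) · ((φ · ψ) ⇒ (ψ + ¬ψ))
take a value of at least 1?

1

φ = 0, ψ = 0 ↦ 0  <
φ = 0, ψ = 1/2 ↦ 0  <
φ = 0, ψ = 1 ↦ 0  <
φ = 1/2, ψ = 0 ↦ 0  <
φ = 1/2, ψ = 1/2 ↦ 1/2  <
φ = 1/2, ψ = 1 ↦ 1/2  <
φ = 1, ψ = 0 ↦ 0  <
φ = 1, ψ = 1/2 ↦ 1/2  <
φ = 1, ψ = 1 ↦ 1  ≥
So 1 of the 9 assignments meets the threshold.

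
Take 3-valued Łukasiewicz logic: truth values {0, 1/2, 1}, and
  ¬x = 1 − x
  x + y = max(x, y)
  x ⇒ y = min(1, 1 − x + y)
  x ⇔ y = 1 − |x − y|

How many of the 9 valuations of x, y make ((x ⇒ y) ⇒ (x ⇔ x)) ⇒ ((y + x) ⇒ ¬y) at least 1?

5

x = 0, y = 0 ↦ 1  ≥
x = 0, y = 1/2 ↦ 1  ≥
x = 0, y = 1 ↦ 0  <
x = 1/2, y = 0 ↦ 1  ≥
x = 1/2, y = 1/2 ↦ 1  ≥
x = 1/2, y = 1 ↦ 0  <
x = 1, y = 0 ↦ 1  ≥
x = 1, y = 1/2 ↦ 1/2  <
x = 1, y = 1 ↦ 0  <
So 5 of the 9 assignments meet the threshold.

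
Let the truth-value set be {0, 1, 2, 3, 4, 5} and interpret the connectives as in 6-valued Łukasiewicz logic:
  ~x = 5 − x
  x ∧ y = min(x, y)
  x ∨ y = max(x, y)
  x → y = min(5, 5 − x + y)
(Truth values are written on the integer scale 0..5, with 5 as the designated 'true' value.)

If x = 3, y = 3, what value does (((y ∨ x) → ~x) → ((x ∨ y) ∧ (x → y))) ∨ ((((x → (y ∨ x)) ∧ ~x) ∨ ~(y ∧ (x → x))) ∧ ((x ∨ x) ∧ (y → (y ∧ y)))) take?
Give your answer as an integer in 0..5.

y ∨ x = 3 ∨ 3 = 3
~x = ~3 = 2
(y ∨ x) → ~x = 3 → 2 = 4
x ∨ y = 3 ∨ 3 = 3
x → y = 3 → 3 = 5
(x ∨ y) ∧ (x → y) = 3 ∧ 5 = 3
((y ∨ x) → ~x) → ((x ∨ y) ∧ (x → y)) = 4 → 3 = 4
y ∨ x = 3 ∨ 3 = 3
x → (y ∨ x) = 3 → 3 = 5
~x = ~3 = 2
(x → (y ∨ x)) ∧ ~x = 5 ∧ 2 = 2
x → x = 3 → 3 = 5
y ∧ (x → x) = 3 ∧ 5 = 3
~(y ∧ (x → x)) = ~3 = 2
((x → (y ∨ x)) ∧ ~x) ∨ ~(y ∧ (x → x)) = 2 ∨ 2 = 2
x ∨ x = 3 ∨ 3 = 3
y ∧ y = 3 ∧ 3 = 3
y → (y ∧ y) = 3 → 3 = 5
(x ∨ x) ∧ (y → (y ∧ y)) = 3 ∧ 5 = 3
(((x → (y ∨ x)) ∧ ~x) ∨ ~(y ∧ (x → x))) ∧ ((x ∨ x) ∧ (y → (y ∧ y))) = 2 ∧ 3 = 2
(((y ∨ x) → ~x) → ((x ∨ y) ∧ (x → y))) ∨ ((((x → (y ∨ x)) ∧ ~x) ∨ ~(y ∧ (x → x))) ∧ ((x ∨ x) ∧ (y → (y ∧ y)))) = 4 ∨ 2 = 4

4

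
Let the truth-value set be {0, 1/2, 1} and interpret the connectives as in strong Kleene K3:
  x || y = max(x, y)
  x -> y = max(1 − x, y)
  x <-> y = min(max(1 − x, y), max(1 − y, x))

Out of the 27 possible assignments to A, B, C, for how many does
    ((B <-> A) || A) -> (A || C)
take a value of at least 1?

17

value 1: 17 assignments (counts)
value 1/2: 9 assignments
value 0: 1 assignment
So 17 of the 27 assignments meet the threshold.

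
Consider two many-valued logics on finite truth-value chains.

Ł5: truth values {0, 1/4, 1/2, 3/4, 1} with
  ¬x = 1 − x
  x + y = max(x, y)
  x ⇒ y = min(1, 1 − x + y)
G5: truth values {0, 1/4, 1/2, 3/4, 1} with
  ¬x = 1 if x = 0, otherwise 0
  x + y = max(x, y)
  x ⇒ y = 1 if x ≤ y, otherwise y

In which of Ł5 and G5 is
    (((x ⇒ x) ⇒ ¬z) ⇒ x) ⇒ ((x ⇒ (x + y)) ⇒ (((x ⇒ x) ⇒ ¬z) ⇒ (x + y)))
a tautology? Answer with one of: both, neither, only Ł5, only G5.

In Ł5: every assignment gives 1 — tautology.
In G5: every assignment gives 1 — tautology.

both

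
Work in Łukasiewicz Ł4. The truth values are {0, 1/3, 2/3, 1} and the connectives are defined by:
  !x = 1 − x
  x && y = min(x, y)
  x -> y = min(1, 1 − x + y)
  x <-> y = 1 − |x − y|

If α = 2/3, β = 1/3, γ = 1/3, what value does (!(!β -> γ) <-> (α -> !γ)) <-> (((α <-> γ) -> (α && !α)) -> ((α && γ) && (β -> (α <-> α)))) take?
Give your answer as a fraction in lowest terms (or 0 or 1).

!β = !1/3 = 2/3
!β -> γ = 2/3 -> 1/3 = 2/3
!(!β -> γ) = !2/3 = 1/3
!γ = !1/3 = 2/3
α -> !γ = 2/3 -> 2/3 = 1
!(!β -> γ) <-> (α -> !γ) = 1/3 <-> 1 = 1/3
α <-> γ = 2/3 <-> 1/3 = 2/3
!α = !2/3 = 1/3
α && !α = 2/3 && 1/3 = 1/3
(α <-> γ) -> (α && !α) = 2/3 -> 1/3 = 2/3
α && γ = 2/3 && 1/3 = 1/3
α <-> α = 2/3 <-> 2/3 = 1
β -> (α <-> α) = 1/3 -> 1 = 1
(α && γ) && (β -> (α <-> α)) = 1/3 && 1 = 1/3
((α <-> γ) -> (α && !α)) -> ((α && γ) && (β -> (α <-> α))) = 2/3 -> 1/3 = 2/3
(!(!β -> γ) <-> (α -> !γ)) <-> (((α <-> γ) -> (α && !α)) -> ((α && γ) && (β -> (α <-> α)))) = 1/3 <-> 2/3 = 2/3

2/3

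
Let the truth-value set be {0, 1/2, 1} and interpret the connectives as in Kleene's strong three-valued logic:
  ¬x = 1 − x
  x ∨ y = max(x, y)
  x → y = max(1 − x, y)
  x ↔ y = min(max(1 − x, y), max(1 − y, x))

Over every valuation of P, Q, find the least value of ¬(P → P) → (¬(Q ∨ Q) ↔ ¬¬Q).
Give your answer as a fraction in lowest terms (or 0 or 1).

Take P = 1/2, Q = 0:
P → P = 1/2 → 1/2 = 1/2
¬(P → P) = ¬1/2 = 1/2
Q ∨ Q = 0 ∨ 0 = 0
¬(Q ∨ Q) = ¬0 = 1
¬Q = ¬0 = 1
¬¬Q = ¬1 = 0
¬(Q ∨ Q) ↔ ¬¬Q = 1 ↔ 0 = 0
¬(P → P) → (¬(Q ∨ Q) ↔ ¬¬Q) = 1/2 → 0 = 1/2
No assignment yields a value below 1/2, so this is the minimum.

1/2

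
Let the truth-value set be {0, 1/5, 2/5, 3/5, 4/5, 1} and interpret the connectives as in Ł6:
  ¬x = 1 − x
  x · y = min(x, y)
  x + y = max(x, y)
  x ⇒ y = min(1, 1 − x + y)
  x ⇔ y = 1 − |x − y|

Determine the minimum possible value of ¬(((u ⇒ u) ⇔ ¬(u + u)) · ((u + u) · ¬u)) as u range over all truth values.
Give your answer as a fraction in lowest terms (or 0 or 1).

3/5

Take u = 2/5:
u ⇒ u = 2/5 ⇒ 2/5 = 1
u + u = 2/5 + 2/5 = 2/5
¬(u + u) = ¬2/5 = 3/5
(u ⇒ u) ⇔ ¬(u + u) = 1 ⇔ 3/5 = 3/5
u + u = 2/5 + 2/5 = 2/5
¬u = ¬2/5 = 3/5
(u + u) · ¬u = 2/5 · 3/5 = 2/5
((u ⇒ u) ⇔ ¬(u + u)) · ((u + u) · ¬u) = 3/5 · 2/5 = 2/5
¬(((u ⇒ u) ⇔ ¬(u + u)) · ((u + u) · ¬u)) = ¬2/5 = 3/5
No assignment yields a value below 3/5, so this is the minimum.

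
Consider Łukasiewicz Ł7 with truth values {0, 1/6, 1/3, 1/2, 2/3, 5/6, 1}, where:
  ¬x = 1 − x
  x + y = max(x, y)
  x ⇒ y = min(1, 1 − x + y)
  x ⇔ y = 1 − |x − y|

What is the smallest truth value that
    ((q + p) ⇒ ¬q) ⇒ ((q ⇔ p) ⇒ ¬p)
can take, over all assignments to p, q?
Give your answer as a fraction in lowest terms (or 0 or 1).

Take p = 1/2, q = 1/2:
q + p = 1/2 + 1/2 = 1/2
¬q = ¬1/2 = 1/2
(q + p) ⇒ ¬q = 1/2 ⇒ 1/2 = 1
q ⇔ p = 1/2 ⇔ 1/2 = 1
¬p = ¬1/2 = 1/2
(q ⇔ p) ⇒ ¬p = 1 ⇒ 1/2 = 1/2
((q + p) ⇒ ¬q) ⇒ ((q ⇔ p) ⇒ ¬p) = 1 ⇒ 1/2 = 1/2
No assignment yields a value below 1/2, so this is the minimum.

1/2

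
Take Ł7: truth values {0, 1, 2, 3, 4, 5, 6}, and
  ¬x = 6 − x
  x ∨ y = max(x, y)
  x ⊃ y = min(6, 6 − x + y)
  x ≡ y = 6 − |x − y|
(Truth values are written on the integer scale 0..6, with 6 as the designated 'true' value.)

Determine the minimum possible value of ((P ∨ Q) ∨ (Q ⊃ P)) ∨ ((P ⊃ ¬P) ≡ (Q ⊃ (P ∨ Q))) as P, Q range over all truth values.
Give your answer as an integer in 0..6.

Take P = 4, Q = 5:
P ∨ Q = 4 ∨ 5 = 5
Q ⊃ P = 5 ⊃ 4 = 5
(P ∨ Q) ∨ (Q ⊃ P) = 5 ∨ 5 = 5
¬P = ¬4 = 2
P ⊃ ¬P = 4 ⊃ 2 = 4
P ∨ Q = 4 ∨ 5 = 5
Q ⊃ (P ∨ Q) = 5 ⊃ 5 = 6
(P ⊃ ¬P) ≡ (Q ⊃ (P ∨ Q)) = 4 ≡ 6 = 4
((P ∨ Q) ∨ (Q ⊃ P)) ∨ ((P ⊃ ¬P) ≡ (Q ⊃ (P ∨ Q))) = 5 ∨ 4 = 5
No assignment yields a value below 5, so this is the minimum.

5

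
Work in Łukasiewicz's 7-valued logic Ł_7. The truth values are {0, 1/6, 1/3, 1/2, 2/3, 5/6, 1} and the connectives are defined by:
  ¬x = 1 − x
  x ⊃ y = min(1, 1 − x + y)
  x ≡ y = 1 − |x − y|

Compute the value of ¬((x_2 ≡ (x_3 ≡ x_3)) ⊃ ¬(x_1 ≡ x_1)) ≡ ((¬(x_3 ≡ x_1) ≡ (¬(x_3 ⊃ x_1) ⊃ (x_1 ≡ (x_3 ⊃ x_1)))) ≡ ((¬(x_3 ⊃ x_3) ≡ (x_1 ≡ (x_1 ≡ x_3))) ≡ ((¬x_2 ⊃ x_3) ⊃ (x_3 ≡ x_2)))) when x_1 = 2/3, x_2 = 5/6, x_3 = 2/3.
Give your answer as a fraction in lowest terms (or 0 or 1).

2/3

x_3 ≡ x_3 = 2/3 ≡ 2/3 = 1
x_2 ≡ (x_3 ≡ x_3) = 5/6 ≡ 1 = 5/6
x_1 ≡ x_1 = 2/3 ≡ 2/3 = 1
¬(x_1 ≡ x_1) = ¬1 = 0
(x_2 ≡ (x_3 ≡ x_3)) ⊃ ¬(x_1 ≡ x_1) = 5/6 ⊃ 0 = 1/6
¬((x_2 ≡ (x_3 ≡ x_3)) ⊃ ¬(x_1 ≡ x_1)) = ¬1/6 = 5/6
x_3 ≡ x_1 = 2/3 ≡ 2/3 = 1
¬(x_3 ≡ x_1) = ¬1 = 0
x_3 ⊃ x_1 = 2/3 ⊃ 2/3 = 1
¬(x_3 ⊃ x_1) = ¬1 = 0
x_3 ⊃ x_1 = 2/3 ⊃ 2/3 = 1
x_1 ≡ (x_3 ⊃ x_1) = 2/3 ≡ 1 = 2/3
¬(x_3 ⊃ x_1) ⊃ (x_1 ≡ (x_3 ⊃ x_1)) = 0 ⊃ 2/3 = 1
¬(x_3 ≡ x_1) ≡ (¬(x_3 ⊃ x_1) ⊃ (x_1 ≡ (x_3 ⊃ x_1))) = 0 ≡ 1 = 0
x_3 ⊃ x_3 = 2/3 ⊃ 2/3 = 1
¬(x_3 ⊃ x_3) = ¬1 = 0
x_1 ≡ x_3 = 2/3 ≡ 2/3 = 1
x_1 ≡ (x_1 ≡ x_3) = 2/3 ≡ 1 = 2/3
¬(x_3 ⊃ x_3) ≡ (x_1 ≡ (x_1 ≡ x_3)) = 0 ≡ 2/3 = 1/3
¬x_2 = ¬5/6 = 1/6
¬x_2 ⊃ x_3 = 1/6 ⊃ 2/3 = 1
x_3 ≡ x_2 = 2/3 ≡ 5/6 = 5/6
(¬x_2 ⊃ x_3) ⊃ (x_3 ≡ x_2) = 1 ⊃ 5/6 = 5/6
(¬(x_3 ⊃ x_3) ≡ (x_1 ≡ (x_1 ≡ x_3))) ≡ ((¬x_2 ⊃ x_3) ⊃ (x_3 ≡ x_2)) = 1/3 ≡ 5/6 = 1/2
(¬(x_3 ≡ x_1) ≡ (¬(x_3 ⊃ x_1) ⊃ (x_1 ≡ (x_3 ⊃ x_1)))) ≡ ((¬(x_3 ⊃ x_3) ≡ (x_1 ≡ (x_1 ≡ x_3))) ≡ ((¬x_2 ⊃ x_3) ⊃ (x_3 ≡ x_2))) = 0 ≡ 1/2 = 1/2
¬((x_2 ≡ (x_3 ≡ x_3)) ⊃ ¬(x_1 ≡ x_1)) ≡ ((¬(x_3 ≡ x_1) ≡ (¬(x_3 ⊃ x_1) ⊃ (x_1 ≡ (x_3 ⊃ x_1)))) ≡ ((¬(x_3 ⊃ x_3) ≡ (x_1 ≡ (x_1 ≡ x_3))) ≡ ((¬x_2 ⊃ x_3) ⊃ (x_3 ≡ x_2)))) = 5/6 ≡ 1/2 = 2/3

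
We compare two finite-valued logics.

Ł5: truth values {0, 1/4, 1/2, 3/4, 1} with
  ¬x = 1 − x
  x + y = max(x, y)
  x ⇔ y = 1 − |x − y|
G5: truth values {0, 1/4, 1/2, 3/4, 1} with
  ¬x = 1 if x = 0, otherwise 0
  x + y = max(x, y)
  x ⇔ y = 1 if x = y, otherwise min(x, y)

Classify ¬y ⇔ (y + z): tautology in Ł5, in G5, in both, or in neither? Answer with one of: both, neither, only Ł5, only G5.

neither

In Ł5: at y = 0, z = 0 the value is 0 — not a tautology.
In G5: at y = 0, z = 0 the value is 0 — not a tautology.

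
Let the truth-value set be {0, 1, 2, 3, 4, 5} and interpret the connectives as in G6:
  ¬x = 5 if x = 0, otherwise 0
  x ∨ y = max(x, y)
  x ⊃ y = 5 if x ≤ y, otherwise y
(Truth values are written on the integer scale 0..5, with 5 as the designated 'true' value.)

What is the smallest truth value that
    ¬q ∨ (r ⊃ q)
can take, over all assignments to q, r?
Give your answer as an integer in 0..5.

Take q = 1, r = 2:
¬q = ¬1 = 0
r ⊃ q = 2 ⊃ 1 = 1
¬q ∨ (r ⊃ q) = 0 ∨ 1 = 1
No assignment yields a value below 1, so this is the minimum.

1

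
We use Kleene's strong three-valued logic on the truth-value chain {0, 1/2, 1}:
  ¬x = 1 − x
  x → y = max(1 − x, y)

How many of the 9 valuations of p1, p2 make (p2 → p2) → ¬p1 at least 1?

3

p1 = 0, p2 = 0 ↦ 1  ≥
p1 = 0, p2 = 1/2 ↦ 1  ≥
p1 = 0, p2 = 1 ↦ 1  ≥
p1 = 1/2, p2 = 0 ↦ 1/2  <
p1 = 1/2, p2 = 1/2 ↦ 1/2  <
p1 = 1/2, p2 = 1 ↦ 1/2  <
p1 = 1, p2 = 0 ↦ 0  <
p1 = 1, p2 = 1/2 ↦ 1/2  <
p1 = 1, p2 = 1 ↦ 0  <
So 3 of the 9 assignments meet the threshold.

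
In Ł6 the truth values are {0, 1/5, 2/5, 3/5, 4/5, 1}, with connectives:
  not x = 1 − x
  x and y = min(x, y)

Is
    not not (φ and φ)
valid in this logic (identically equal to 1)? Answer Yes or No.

No

Counterexample: take φ = 0.
φ and φ = 0 and 0 = 0
not (φ and φ) = not 0 = 1
not not (φ and φ) = not 1 = 0
This gives 0 ≠ 1.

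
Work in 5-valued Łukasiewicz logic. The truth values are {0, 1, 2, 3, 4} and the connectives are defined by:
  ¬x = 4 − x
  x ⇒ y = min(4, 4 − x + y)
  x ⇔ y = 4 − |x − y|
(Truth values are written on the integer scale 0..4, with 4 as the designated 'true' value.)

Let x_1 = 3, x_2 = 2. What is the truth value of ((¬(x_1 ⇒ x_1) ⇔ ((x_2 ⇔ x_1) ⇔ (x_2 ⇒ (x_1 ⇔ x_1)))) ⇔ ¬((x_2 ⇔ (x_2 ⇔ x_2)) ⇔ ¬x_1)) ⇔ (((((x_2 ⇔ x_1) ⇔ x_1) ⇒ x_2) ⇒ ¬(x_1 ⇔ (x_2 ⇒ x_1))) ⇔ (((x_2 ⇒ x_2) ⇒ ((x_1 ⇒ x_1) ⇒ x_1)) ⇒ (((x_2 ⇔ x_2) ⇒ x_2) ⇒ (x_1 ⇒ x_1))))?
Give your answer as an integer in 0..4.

x_1 ⇒ x_1 = 3 ⇒ 3 = 4
¬(x_1 ⇒ x_1) = ¬4 = 0
x_2 ⇔ x_1 = 2 ⇔ 3 = 3
x_1 ⇔ x_1 = 3 ⇔ 3 = 4
x_2 ⇒ (x_1 ⇔ x_1) = 2 ⇒ 4 = 4
(x_2 ⇔ x_1) ⇔ (x_2 ⇒ (x_1 ⇔ x_1)) = 3 ⇔ 4 = 3
¬(x_1 ⇒ x_1) ⇔ ((x_2 ⇔ x_1) ⇔ (x_2 ⇒ (x_1 ⇔ x_1))) = 0 ⇔ 3 = 1
x_2 ⇔ x_2 = 2 ⇔ 2 = 4
x_2 ⇔ (x_2 ⇔ x_2) = 2 ⇔ 4 = 2
¬x_1 = ¬3 = 1
(x_2 ⇔ (x_2 ⇔ x_2)) ⇔ ¬x_1 = 2 ⇔ 1 = 3
¬((x_2 ⇔ (x_2 ⇔ x_2)) ⇔ ¬x_1) = ¬3 = 1
(¬(x_1 ⇒ x_1) ⇔ ((x_2 ⇔ x_1) ⇔ (x_2 ⇒ (x_1 ⇔ x_1)))) ⇔ ¬((x_2 ⇔ (x_2 ⇔ x_2)) ⇔ ¬x_1) = 1 ⇔ 1 = 4
x_2 ⇔ x_1 = 2 ⇔ 3 = 3
(x_2 ⇔ x_1) ⇔ x_1 = 3 ⇔ 3 = 4
((x_2 ⇔ x_1) ⇔ x_1) ⇒ x_2 = 4 ⇒ 2 = 2
x_2 ⇒ x_1 = 2 ⇒ 3 = 4
x_1 ⇔ (x_2 ⇒ x_1) = 3 ⇔ 4 = 3
¬(x_1 ⇔ (x_2 ⇒ x_1)) = ¬3 = 1
(((x_2 ⇔ x_1) ⇔ x_1) ⇒ x_2) ⇒ ¬(x_1 ⇔ (x_2 ⇒ x_1)) = 2 ⇒ 1 = 3
x_2 ⇒ x_2 = 2 ⇒ 2 = 4
x_1 ⇒ x_1 = 3 ⇒ 3 = 4
(x_1 ⇒ x_1) ⇒ x_1 = 4 ⇒ 3 = 3
(x_2 ⇒ x_2) ⇒ ((x_1 ⇒ x_1) ⇒ x_1) = 4 ⇒ 3 = 3
x_2 ⇔ x_2 = 2 ⇔ 2 = 4
(x_2 ⇔ x_2) ⇒ x_2 = 4 ⇒ 2 = 2
x_1 ⇒ x_1 = 3 ⇒ 3 = 4
((x_2 ⇔ x_2) ⇒ x_2) ⇒ (x_1 ⇒ x_1) = 2 ⇒ 4 = 4
((x_2 ⇒ x_2) ⇒ ((x_1 ⇒ x_1) ⇒ x_1)) ⇒ (((x_2 ⇔ x_2) ⇒ x_2) ⇒ (x_1 ⇒ x_1)) = 3 ⇒ 4 = 4
((((x_2 ⇔ x_1) ⇔ x_1) ⇒ x_2) ⇒ ¬(x_1 ⇔ (x_2 ⇒ x_1))) ⇔ (((x_2 ⇒ x_2) ⇒ ((x_1 ⇒ x_1) ⇒ x_1)) ⇒ (((x_2 ⇔ x_2) ⇒ x_2) ⇒ (x_1 ⇒ x_1))) = 3 ⇔ 4 = 3
((¬(x_1 ⇒ x_1) ⇔ ((x_2 ⇔ x_1) ⇔ (x_2 ⇒ (x_1 ⇔ x_1)))) ⇔ ¬((x_2 ⇔ (x_2 ⇔ x_2)) ⇔ ¬x_1)) ⇔ (((((x_2 ⇔ x_1) ⇔ x_1) ⇒ x_2) ⇒ ¬(x_1 ⇔ (x_2 ⇒ x_1))) ⇔ (((x_2 ⇒ x_2) ⇒ ((x_1 ⇒ x_1) ⇒ x_1)) ⇒ (((x_2 ⇔ x_2) ⇒ x_2) ⇒ (x_1 ⇒ x_1)))) = 4 ⇔ 3 = 3

3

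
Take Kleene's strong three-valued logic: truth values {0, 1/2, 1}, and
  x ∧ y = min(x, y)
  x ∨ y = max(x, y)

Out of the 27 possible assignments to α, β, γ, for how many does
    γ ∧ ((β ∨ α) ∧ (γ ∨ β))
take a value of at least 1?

5

value 1: 5 assignments (counts)
value 1/2: 11 assignments
value 0: 11 assignments
So 5 of the 27 assignments meet the threshold.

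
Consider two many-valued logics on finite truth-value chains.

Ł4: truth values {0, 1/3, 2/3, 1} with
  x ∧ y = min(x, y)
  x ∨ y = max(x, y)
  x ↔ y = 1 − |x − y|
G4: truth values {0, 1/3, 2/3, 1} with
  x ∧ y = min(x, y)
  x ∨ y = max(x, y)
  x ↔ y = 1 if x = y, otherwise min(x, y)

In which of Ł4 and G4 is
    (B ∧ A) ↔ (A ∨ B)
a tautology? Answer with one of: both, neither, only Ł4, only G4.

neither

In Ł4: at A = 0, B = 1/3 the value is 2/3 — not a tautology.
In G4: at A = 0, B = 1/3 the value is 0 — not a tautology.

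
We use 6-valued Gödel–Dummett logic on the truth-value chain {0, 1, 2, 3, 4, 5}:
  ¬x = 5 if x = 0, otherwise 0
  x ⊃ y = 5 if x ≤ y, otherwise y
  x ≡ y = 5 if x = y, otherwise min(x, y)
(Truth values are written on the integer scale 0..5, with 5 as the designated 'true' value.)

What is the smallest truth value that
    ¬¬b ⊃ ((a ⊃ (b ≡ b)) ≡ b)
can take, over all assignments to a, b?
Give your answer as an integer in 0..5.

Take a = 0, b = 1:
¬b = ¬1 = 0
¬¬b = ¬0 = 5
b ≡ b = 1 ≡ 1 = 5
a ⊃ (b ≡ b) = 0 ⊃ 5 = 5
(a ⊃ (b ≡ b)) ≡ b = 5 ≡ 1 = 1
¬¬b ⊃ ((a ⊃ (b ≡ b)) ≡ b) = 5 ⊃ 1 = 1
No assignment yields a value below 1, so this is the minimum.

1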